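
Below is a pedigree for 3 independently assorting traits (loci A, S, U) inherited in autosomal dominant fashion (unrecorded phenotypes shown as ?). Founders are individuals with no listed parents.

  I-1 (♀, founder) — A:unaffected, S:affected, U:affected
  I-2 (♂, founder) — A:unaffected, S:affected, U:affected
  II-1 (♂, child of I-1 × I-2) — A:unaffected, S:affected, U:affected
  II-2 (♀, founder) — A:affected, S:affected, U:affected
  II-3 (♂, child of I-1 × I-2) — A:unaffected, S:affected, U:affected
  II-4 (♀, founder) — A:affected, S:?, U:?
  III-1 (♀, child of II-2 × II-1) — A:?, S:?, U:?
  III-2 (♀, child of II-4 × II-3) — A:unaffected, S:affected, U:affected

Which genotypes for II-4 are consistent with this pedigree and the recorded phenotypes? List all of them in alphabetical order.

A/I-1 un ·: aa
A/I-2 un ·: aa
A/II-1 un I-1×I-2: aa
A/II-2 aff ·: Aa|AA
A/II-3 un I-1×I-2: aa
A/II-4 aff ·: Aa
A/III-1 ? II-2×II-1: aa|Aa
A/III-2 un II-4×II-3: aa
⇒ A over [I-1,I-2,II-1,II-2,II-3,II-4,III-1,III-2]: 3 consistent
S/I-1 aff ·: Ss|SS
S/I-2 aff ·: Ss|SS
S/II-1 aff I-1×I-2: Ss|SS
S/II-2 aff ·: Ss|SS
S/II-3 aff I-1×I-2: Ss|SS
S/II-4 ? ·: ss|Ss|SS
S/III-1 ? II-2×II-1: ss|Ss|SS
S/III-2 aff II-4×II-3: Ss|SS
⇒ S over [I-1,I-2,II-1,II-2,II-3,II-4,III-1,III-2]: 228 consistent
U/I-1 aff ·: Uu|UU
U/I-2 aff ·: Uu|UU
U/II-1 aff I-1×I-2: Uu|UU
U/II-2 aff ·: Uu|UU
U/II-3 aff I-1×I-2: Uu|UU
U/II-4 ? ·: uu|Uu|UU
U/III-1 ? II-2×II-1: uu|Uu|UU
U/III-2 aff II-4×II-3: Uu|UU
⇒ U over [I-1,I-2,II-1,II-2,II-3,II-4,III-1,III-2]: 228 consistent

II-4 ∈ {Aa SS UU, Aa SS Uu, Aa SS uu, Aa Ss UU, Aa Ss Uu, Aa Ss uu, Aa ss UU, Aa ss Uu, Aa ss uu}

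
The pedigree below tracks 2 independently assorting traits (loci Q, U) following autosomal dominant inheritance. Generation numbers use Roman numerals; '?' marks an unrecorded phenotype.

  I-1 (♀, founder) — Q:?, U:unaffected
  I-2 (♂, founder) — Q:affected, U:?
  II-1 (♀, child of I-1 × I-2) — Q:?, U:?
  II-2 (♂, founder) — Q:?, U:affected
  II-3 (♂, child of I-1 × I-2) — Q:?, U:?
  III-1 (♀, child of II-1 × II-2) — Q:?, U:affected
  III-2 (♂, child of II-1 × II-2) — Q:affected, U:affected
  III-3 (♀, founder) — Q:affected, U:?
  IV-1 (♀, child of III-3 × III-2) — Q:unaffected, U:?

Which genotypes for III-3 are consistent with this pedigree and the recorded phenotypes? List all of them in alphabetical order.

Q/I-1 ? ·: qq|Qq|QQ
Q/I-2 aff ·: Qq|QQ
Q/II-1 ? I-1×I-2: qq|Qq|QQ
Q/II-2 ? ·: qq|Qq|QQ
Q/II-3 ? I-1×I-2: qq|Qq|QQ
Q/III-1 ? II-1×II-2: qq|Qq|QQ
Q/III-2 aff II-1×II-2: Qq
Q/III-3 aff ·: Qq
Q/IV-1 un III-3×III-2: qq
⇒ Q over [I-1,I-2,II-1,II-2,II-3,III-1,III-2,III-3,IV-1]: 109 consistent
U/I-1 un ·: uu
U/I-2 ? ·: uu|Uu|UU
U/II-1 ? I-1×I-2: uu|Uu
U/II-2 aff ·: Uu|UU
U/II-3 ? I-1×I-2: uu|Uu
U/III-1 aff II-1×II-2: Uu|UU
U/III-2 aff II-1×II-2: Uu|UU
U/III-3 ? ·: uu|Uu|UU
U/IV-1 ? III-3×III-2: uu|Uu|UU
⇒ U over [I-1,I-2,II-1,II-2,II-3,III-1,III-2,III-3,IV-1]: 174 consistent

III-3 ∈ {Qq UU, Qq Uu, Qq uu}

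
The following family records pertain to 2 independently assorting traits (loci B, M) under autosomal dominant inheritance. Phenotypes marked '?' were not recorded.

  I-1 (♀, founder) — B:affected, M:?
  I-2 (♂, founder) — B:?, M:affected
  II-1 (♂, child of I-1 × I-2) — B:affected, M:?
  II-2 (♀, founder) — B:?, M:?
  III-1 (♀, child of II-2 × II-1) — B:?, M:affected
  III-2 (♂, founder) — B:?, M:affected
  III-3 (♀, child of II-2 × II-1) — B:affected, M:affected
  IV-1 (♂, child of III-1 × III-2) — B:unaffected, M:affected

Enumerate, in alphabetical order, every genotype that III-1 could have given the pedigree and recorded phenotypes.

III-1 ∈ {Bb MM, Bb Mm, bb MM, bb Mm}

B/I-1 aff ·: Bb|BB
B/I-2 ? ·: bb|Bb|BB
B/II-1 aff I-1×I-2: Bb|BB
B/II-2 ? ·: bb|Bb|BB
B/III-1 ? II-2×II-1: bb|Bb
B/III-2 ? ·: bb|Bb
B/III-3 aff II-2×II-1: Bb|BB
B/IV-1 un III-1×III-2: bb
⇒ B over [I-1,I-2,II-1,II-2,III-1,III-2,III-3,IV-1]: 104 consistent
M/I-1 ? ·: mm|Mm|MM
M/I-2 aff ·: Mm|MM
M/II-1 ? I-1×I-2: mm|Mm|MM
M/II-2 ? ·: mm|Mm|MM
M/III-1 aff II-2×II-1: Mm|MM
M/III-2 aff ·: Mm|MM
M/III-3 aff II-2×II-1: Mm|MM
M/IV-1 aff III-1×III-2: Mm|MM
⇒ M over [I-1,I-2,II-1,II-2,III-1,III-2,III-3,IV-1]: 260 consistent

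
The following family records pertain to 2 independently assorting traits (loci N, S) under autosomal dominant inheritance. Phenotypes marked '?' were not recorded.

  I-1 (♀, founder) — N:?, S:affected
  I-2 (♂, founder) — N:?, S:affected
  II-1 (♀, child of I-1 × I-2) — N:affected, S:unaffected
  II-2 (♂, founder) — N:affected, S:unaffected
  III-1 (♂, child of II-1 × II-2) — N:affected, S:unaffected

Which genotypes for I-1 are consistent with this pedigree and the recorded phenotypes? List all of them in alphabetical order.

N/I-1 ? ·: nn|Nn|NN
N/I-2 ? ·: nn|Nn|NN
N/II-1 aff I-1×I-2: Nn|NN
N/II-2 aff ·: Nn|NN
N/III-1 aff II-1×II-2: Nn|NN
⇒ N over [I-1,I-2,II-1,II-2,III-1]: 40 consistent
S/I-1 aff ·: Ss
S/I-2 aff ·: Ss
S/II-1 un I-1×I-2: ss
S/II-2 un ·: ss
S/III-1 un II-1×II-2: ss
⇒ S over [I-1,I-2,II-1,II-2,III-1]: 1 consistent

I-1 ∈ {NN Ss, Nn Ss, nn Ss}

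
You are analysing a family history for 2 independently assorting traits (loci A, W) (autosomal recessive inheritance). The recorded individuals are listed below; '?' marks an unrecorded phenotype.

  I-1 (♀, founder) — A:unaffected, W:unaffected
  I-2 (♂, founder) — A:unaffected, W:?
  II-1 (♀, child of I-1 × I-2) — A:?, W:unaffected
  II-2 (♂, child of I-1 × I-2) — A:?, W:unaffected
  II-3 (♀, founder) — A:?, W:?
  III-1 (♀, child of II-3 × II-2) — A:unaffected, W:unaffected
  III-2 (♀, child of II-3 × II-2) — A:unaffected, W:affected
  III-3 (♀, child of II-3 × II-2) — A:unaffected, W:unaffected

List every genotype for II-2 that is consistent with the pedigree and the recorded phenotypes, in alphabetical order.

A/I-1 un ·: AA|Aa
A/I-2 un ·: AA|Aa
A/II-1 ? I-1×I-2: AA|Aa|aa
A/II-2 ? I-1×I-2: AA|Aa|aa
A/II-3 ? ·: AA|Aa|aa
A/III-1 un II-3×II-2: AA|Aa
A/III-2 un II-3×II-2: AA|Aa
A/III-3 un II-3×II-2: AA|Aa
⇒ A over [I-1,I-2,II-1,II-2,II-3,III-1,III-2,III-3]: 205 consistent
W/I-1 un ·: WW|Ww
W/I-2 ? ·: WW|Ww|ww
W/II-1 un I-1×I-2: WW|Ww
W/II-2 un I-1×I-2: Ww
W/II-3 ? ·: Ww|ww
W/III-1 un II-3×II-2: WW|Ww
W/III-2 aff II-3×II-2: ww
W/III-3 un II-3×II-2: WW|Ww
⇒ W over [I-1,I-2,II-1,II-2,II-3,III-1,III-2,III-3]: 40 consistent

II-2 ∈ {AA Ww, Aa Ww, aa Ww}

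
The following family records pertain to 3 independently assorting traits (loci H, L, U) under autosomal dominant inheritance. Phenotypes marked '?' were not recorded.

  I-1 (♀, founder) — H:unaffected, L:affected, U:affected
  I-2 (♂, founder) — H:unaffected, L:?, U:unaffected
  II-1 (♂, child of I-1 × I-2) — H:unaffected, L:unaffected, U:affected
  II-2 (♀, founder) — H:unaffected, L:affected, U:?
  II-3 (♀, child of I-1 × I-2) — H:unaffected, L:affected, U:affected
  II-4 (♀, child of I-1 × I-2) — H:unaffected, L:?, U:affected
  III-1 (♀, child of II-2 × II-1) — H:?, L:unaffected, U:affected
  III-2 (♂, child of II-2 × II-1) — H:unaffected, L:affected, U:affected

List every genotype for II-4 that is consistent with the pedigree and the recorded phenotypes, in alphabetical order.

II-4 ∈ {hh LL Uu, hh Ll Uu, hh ll Uu}

H/I-1 un ·: hh
H/I-2 un ·: hh
H/II-1 un I-1×I-2: hh
H/II-2 un ·: hh
H/II-3 un I-1×I-2: hh
H/II-4 un I-1×I-2: hh
H/III-1 ? II-2×II-1: hh
H/III-2 un II-2×II-1: hh
⇒ H over [I-1,I-2,II-1,II-2,II-3,II-4,III-1,III-2]: 1 consistent
L/I-1 aff ·: Ll
L/I-2 ? ·: ll|Ll
L/II-1 un I-1×I-2: ll
L/II-2 aff ·: Ll
L/II-3 aff I-1×I-2: Ll|LL
L/II-4 ? I-1×I-2: ll|Ll|LL
L/III-1 un II-2×II-1: ll
L/III-2 aff II-2×II-1: Ll
⇒ L over [I-1,I-2,II-1,II-2,II-3,II-4,III-1,III-2]: 8 consistent
U/I-1 aff ·: Uu|UU
U/I-2 un ·: uu
U/II-1 aff I-1×I-2: Uu
U/II-2 ? ·: uu|Uu|UU
U/II-3 aff I-1×I-2: Uu
U/II-4 aff I-1×I-2: Uu
U/III-1 aff II-2×II-1: Uu|UU
U/III-2 aff II-2×II-1: Uu|UU
⇒ U over [I-1,I-2,II-1,II-2,II-3,II-4,III-1,III-2]: 18 consistent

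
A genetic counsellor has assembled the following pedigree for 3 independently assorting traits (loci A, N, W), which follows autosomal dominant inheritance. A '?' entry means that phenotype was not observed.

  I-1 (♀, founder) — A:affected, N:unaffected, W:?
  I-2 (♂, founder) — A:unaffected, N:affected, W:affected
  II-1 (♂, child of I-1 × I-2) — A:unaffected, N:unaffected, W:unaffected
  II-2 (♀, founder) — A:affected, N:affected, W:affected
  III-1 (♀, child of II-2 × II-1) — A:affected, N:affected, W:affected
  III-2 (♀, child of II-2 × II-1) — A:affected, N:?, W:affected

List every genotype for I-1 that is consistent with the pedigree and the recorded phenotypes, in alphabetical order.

A/I-1 aff ·: Aa
A/I-2 un ·: aa
A/II-1 un I-1×I-2: aa
A/II-2 aff ·: Aa|AA
A/III-1 aff II-2×II-1: Aa
A/III-2 aff II-2×II-1: Aa
⇒ A over [I-1,I-2,II-1,II-2,III-1,III-2]: 2 consistent
N/I-1 un ·: nn
N/I-2 aff ·: Nn
N/II-1 un I-1×I-2: nn
N/II-2 aff ·: Nn|NN
N/III-1 aff II-2×II-1: Nn
N/III-2 ? II-2×II-1: nn|Nn
⇒ N over [I-1,I-2,II-1,II-2,III-1,III-2]: 3 consistent
W/I-1 ? ·: ww|Ww
W/I-2 aff ·: Ww
W/II-1 un I-1×I-2: ww
W/II-2 aff ·: Ww|WW
W/III-1 aff II-2×II-1: Ww
W/III-2 aff II-2×II-1: Ww
⇒ W over [I-1,I-2,II-1,II-2,III-1,III-2]: 4 consistent

I-1 ∈ {Aa nn Ww, Aa nn ww}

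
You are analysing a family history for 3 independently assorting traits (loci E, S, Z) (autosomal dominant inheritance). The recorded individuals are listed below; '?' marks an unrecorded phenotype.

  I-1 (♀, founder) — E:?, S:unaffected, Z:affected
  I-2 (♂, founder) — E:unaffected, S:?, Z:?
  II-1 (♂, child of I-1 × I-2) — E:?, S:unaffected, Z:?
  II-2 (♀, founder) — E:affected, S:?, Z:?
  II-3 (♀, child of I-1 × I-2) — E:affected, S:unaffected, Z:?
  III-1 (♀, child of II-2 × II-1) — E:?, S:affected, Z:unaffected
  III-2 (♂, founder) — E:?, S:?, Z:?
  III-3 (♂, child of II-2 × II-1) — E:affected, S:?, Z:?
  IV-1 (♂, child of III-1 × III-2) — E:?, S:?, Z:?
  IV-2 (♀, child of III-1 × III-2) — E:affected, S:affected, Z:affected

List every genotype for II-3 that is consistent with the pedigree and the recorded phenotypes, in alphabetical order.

E/I-1 ? ·: Ee|EE
E/I-2 un ·: ee
E/II-1 ? I-1×I-2: ee|Ee
E/II-2 aff ·: Ee|EE
E/II-3 aff I-1×I-2: Ee
E/III-1 ? II-2×II-1: ee|Ee|EE
E/III-2 ? ·: ee|Ee|EE
E/III-3 aff II-2×II-1: Ee|EE
E/IV-1 ? III-1×III-2: ee|Ee|EE
E/IV-2 aff III-1×III-2: Ee|EE
⇒ E over [I-1,I-2,II-1,II-2,II-3,III-1,III-2,III-3,IV-1,IV-2]: 183 consistent
S/I-1 un ·: ss
S/I-2 ? ·: ss|Ss
S/II-1 un I-1×I-2: ss
S/II-2 ? ·: Ss|SS
S/II-3 un I-1×I-2: ss
S/III-1 aff II-2×II-1: Ss
S/III-2 ? ·: ss|Ss|SS
S/III-3 ? II-2×II-1: ss|Ss
S/IV-1 ? III-1×III-2: ss|Ss|SS
S/IV-2 aff III-1×III-2: Ss|SS
⇒ S over [I-1,I-2,II-1,II-2,II-3,III-1,III-2,III-3,IV-1,IV-2]: 72 consistent
Z/I-1 aff ·: Zz|ZZ
Z/I-2 ? ·: zz|Zz|ZZ
Z/II-1 ? I-1×I-2: zz|Zz
Z/II-2 ? ·: zz|Zz
Z/II-3 ? I-1×I-2: zz|Zz|ZZ
Z/III-1 un II-2×II-1: zz
Z/III-2 ? ·: Zz|ZZ
Z/III-3 ? II-2×II-1: zz|Zz|ZZ
Z/IV-1 ? III-1×III-2: zz|Zz
Z/IV-2 aff III-1×III-2: Zz
⇒ Z over [I-1,I-2,II-1,II-2,II-3,III-1,III-2,III-3,IV-1,IV-2]: 195 consistent

II-3 ∈ {Ee ss ZZ, Ee ss Zz, Ee ss zz}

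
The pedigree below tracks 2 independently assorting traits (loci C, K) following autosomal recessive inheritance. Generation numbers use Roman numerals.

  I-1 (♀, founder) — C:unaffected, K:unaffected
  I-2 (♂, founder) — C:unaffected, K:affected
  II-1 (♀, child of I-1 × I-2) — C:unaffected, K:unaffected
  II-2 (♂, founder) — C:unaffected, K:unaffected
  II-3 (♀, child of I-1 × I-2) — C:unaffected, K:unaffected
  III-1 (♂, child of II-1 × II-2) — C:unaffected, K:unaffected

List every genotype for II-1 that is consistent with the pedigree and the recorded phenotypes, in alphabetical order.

II-1 ∈ {CC Kk, Cc Kk}

C/I-1 un ·: CC|Cc
C/I-2 un ·: CC|Cc
C/II-1 un I-1×I-2: CC|Cc
C/II-2 un ·: CC|Cc
C/II-3 un I-1×I-2: CC|Cc
C/III-1 un II-1×II-2: CC|Cc
⇒ C over [I-1,I-2,II-1,II-2,II-3,III-1]: 45 consistent
K/I-1 un ·: KK|Kk
K/I-2 aff ·: kk
K/II-1 un I-1×I-2: Kk
K/II-2 un ·: KK|Kk
K/II-3 un I-1×I-2: Kk
K/III-1 un II-1×II-2: KK|Kk
⇒ K over [I-1,I-2,II-1,II-2,II-3,III-1]: 8 consistent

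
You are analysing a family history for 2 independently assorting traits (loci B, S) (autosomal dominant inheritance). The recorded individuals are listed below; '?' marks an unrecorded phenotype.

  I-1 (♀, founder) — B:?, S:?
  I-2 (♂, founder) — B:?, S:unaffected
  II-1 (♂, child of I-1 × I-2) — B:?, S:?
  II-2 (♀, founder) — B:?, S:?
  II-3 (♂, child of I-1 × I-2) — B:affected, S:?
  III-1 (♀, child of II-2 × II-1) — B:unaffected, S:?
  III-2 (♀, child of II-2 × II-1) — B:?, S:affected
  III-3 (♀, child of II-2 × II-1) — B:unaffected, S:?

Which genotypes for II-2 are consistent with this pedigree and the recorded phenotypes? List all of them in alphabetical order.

II-2 ∈ {Bb SS, Bb Ss, Bb ss, bb SS, bb Ss, bb ss}

B/I-1 ? ·: bb|Bb|BB
B/I-2 ? ·: bb|Bb|BB
B/II-1 ? I-1×I-2: bb|Bb
B/II-2 ? ·: bb|Bb
B/II-3 aff I-1×I-2: Bb|BB
B/III-1 un II-2×II-1: bb
B/III-2 ? II-2×II-1: bb|Bb|BB
B/III-3 un II-2×II-1: bb
⇒ B over [I-1,I-2,II-1,II-2,II-3,III-1,III-2,III-3]: 62 consistent
S/I-1 ? ·: ss|Ss|SS
S/I-2 un ·: ss
S/II-1 ? I-1×I-2: ss|Ss
S/II-2 ? ·: ss|Ss|SS
S/II-3 ? I-1×I-2: ss|Ss
S/III-1 ? II-2×II-1: ss|Ss|SS
S/III-2 aff II-2×II-1: Ss|SS
S/III-3 ? II-2×II-1: ss|Ss|SS
⇒ S over [I-1,I-2,II-1,II-2,II-3,III-1,III-2,III-3]: 105 consistent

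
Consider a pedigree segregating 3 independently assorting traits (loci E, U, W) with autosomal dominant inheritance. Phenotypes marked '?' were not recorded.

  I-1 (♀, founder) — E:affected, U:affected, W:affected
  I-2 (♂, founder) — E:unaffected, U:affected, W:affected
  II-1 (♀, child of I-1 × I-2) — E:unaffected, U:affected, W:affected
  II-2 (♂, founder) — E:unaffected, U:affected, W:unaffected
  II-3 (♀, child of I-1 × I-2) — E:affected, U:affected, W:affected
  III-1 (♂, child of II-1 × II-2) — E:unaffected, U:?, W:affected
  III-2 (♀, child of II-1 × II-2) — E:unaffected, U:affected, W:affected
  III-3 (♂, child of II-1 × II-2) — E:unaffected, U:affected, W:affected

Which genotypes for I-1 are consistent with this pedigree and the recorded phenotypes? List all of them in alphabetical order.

E/I-1 aff ·: Ee
E/I-2 un ·: ee
E/II-1 un I-1×I-2: ee
E/II-2 un ·: ee
E/II-3 aff I-1×I-2: Ee
E/III-1 un II-1×II-2: ee
E/III-2 un II-1×II-2: ee
E/III-3 un II-1×II-2: ee
⇒ E over [I-1,I-2,II-1,II-2,II-3,III-1,III-2,III-3]: 1 consistent
U/I-1 aff ·: Uu|UU
U/I-2 aff ·: Uu|UU
U/II-1 aff I-1×I-2: Uu|UU
U/II-2 aff ·: Uu|UU
U/II-3 aff I-1×I-2: Uu|UU
U/III-1 ? II-1×II-2: uu|Uu|UU
U/III-2 aff II-1×II-2: Uu|UU
U/III-3 aff II-1×II-2: Uu|UU
⇒ U over [I-1,I-2,II-1,II-2,II-3,III-1,III-2,III-3]: 183 consistent
W/I-1 aff ·: Ww|WW
W/I-2 aff ·: Ww|WW
W/II-1 aff I-1×I-2: Ww|WW
W/II-2 un ·: ww
W/II-3 aff I-1×I-2: Ww|WW
W/III-1 aff II-1×II-2: Ww
W/III-2 aff II-1×II-2: Ww
W/III-3 aff II-1×II-2: Ww
⇒ W over [I-1,I-2,II-1,II-2,II-3,III-1,III-2,III-3]: 13 consistent

I-1 ∈ {Ee UU WW, Ee UU Ww, Ee Uu WW, Ee Uu Ww}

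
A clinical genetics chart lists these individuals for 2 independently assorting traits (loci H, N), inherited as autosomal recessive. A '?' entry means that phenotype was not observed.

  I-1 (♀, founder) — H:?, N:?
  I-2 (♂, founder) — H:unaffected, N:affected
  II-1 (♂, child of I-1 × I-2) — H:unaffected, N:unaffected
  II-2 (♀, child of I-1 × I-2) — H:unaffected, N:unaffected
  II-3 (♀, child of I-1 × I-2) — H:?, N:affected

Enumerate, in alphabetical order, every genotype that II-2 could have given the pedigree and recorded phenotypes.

H/I-1 ? ·: HH|Hh|hh
H/I-2 un ·: HH|Hh
H/II-1 un I-1×I-2: HH|Hh
H/II-2 un I-1×I-2: HH|Hh
H/II-3 ? I-1×I-2: HH|Hh|hh
⇒ H over [I-1,I-2,II-1,II-2,II-3]: 32 consistent
N/I-1 ? ·: Nn
N/I-2 aff ·: nn
N/II-1 un I-1×I-2: Nn
N/II-2 un I-1×I-2: Nn
N/II-3 aff I-1×I-2: nn
⇒ N over [I-1,I-2,II-1,II-2,II-3]: 1 consistent

II-2 ∈ {HH Nn, Hh Nn}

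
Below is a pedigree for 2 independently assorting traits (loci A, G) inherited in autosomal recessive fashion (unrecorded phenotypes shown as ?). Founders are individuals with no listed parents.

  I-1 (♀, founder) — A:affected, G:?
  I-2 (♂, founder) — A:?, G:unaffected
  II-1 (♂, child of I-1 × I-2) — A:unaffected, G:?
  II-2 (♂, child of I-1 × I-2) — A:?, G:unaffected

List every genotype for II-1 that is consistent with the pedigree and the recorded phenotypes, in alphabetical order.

A/I-1 aff ·: aa
A/I-2 ? ·: AA|Aa
A/II-1 un I-1×I-2: Aa
A/II-2 ? I-1×I-2: Aa|aa
⇒ A over [I-1,I-2,II-1,II-2]: 3 consistent
G/I-1 ? ·: GG|Gg|gg
G/I-2 un ·: GG|Gg
G/II-1 ? I-1×I-2: GG|Gg|gg
G/II-2 un I-1×I-2: GG|Gg
⇒ G over [I-1,I-2,II-1,II-2]: 18 consistent

II-1 ∈ {Aa GG, Aa Gg, Aa gg}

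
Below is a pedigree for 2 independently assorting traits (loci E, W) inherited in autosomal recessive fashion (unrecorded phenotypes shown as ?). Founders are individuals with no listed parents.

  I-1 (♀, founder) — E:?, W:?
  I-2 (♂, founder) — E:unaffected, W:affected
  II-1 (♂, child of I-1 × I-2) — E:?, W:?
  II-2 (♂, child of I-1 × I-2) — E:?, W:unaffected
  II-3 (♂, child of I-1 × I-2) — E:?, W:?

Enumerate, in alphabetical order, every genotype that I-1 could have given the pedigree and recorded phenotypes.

E/I-1 ? ·: EE|Ee|ee
E/I-2 un ·: EE|Ee
E/II-1 ? I-1×I-2: EE|Ee|ee
E/II-2 ? I-1×I-2: EE|Ee|ee
E/II-3 ? I-1×I-2: EE|Ee|ee
⇒ E over [I-1,I-2,II-1,II-2,II-3]: 53 consistent
W/I-1 ? ·: WW|Ww
W/I-2 aff ·: ww
W/II-1 ? I-1×I-2: Ww|ww
W/II-2 un I-1×I-2: Ww
W/II-3 ? I-1×I-2: Ww|ww
⇒ W over [I-1,I-2,II-1,II-2,II-3]: 5 consistent

I-1 ∈ {EE WW, EE Ww, Ee WW, Ee Ww, ee WW, ee Ww}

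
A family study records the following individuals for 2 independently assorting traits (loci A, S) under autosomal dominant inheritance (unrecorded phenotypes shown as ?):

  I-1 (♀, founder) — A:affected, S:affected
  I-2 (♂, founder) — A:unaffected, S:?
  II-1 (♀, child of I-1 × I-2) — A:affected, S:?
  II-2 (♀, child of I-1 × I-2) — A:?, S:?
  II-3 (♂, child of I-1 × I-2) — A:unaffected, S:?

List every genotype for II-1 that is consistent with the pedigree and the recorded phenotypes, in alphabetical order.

A/I-1 aff ·: Aa
A/I-2 un ·: aa
A/II-1 aff I-1×I-2: Aa
A/II-2 ? I-1×I-2: aa|Aa
A/II-3 un I-1×I-2: aa
⇒ A over [I-1,I-2,II-1,II-2,II-3]: 2 consistent
S/I-1 aff ·: Ss|SS
S/I-2 ? ·: ss|Ss|SS
S/II-1 ? I-1×I-2: ss|Ss|SS
S/II-2 ? I-1×I-2: ss|Ss|SS
S/II-3 ? I-1×I-2: ss|Ss|SS
⇒ S over [I-1,I-2,II-1,II-2,II-3]: 53 consistent

II-1 ∈ {Aa SS, Aa Ss, Aa ss}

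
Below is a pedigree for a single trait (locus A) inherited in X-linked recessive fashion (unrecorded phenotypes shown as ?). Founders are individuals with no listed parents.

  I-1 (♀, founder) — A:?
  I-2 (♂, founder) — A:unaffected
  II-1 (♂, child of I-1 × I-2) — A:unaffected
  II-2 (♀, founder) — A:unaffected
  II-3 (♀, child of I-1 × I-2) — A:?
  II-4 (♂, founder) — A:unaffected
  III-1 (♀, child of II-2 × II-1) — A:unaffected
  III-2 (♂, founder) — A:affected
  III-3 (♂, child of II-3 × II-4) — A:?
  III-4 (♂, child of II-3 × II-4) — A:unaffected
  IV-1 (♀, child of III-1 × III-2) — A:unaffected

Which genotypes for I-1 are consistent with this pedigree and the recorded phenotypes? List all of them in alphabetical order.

I-1 ∈ {X^AX^A, X^AX^a}

A/I-1 ? ·: X^AX^A|X^AX^a
A/I-2 un ·: X^AY
A/II-1 un I-1×I-2: X^AY
A/II-2 un ·: X^AX^A|X^AX^a
A/II-3 ? I-1×I-2: X^AX^A|X^AX^a
A/II-4 un ·: X^AY
A/III-1 un II-2×II-1: X^AX^A|X^AX^a
A/III-2 aff ·: X^aY
A/III-3 ? II-3×II-4: X^AY|X^aY
A/III-4 un II-3×II-4: X^AY
A/IV-1 un III-1×III-2: X^AX^a
⇒ A over [I-1,I-2,II-1,II-2,II-3,II-4,III-1,III-2,III-3,III-4,IV-1]: 12 consistent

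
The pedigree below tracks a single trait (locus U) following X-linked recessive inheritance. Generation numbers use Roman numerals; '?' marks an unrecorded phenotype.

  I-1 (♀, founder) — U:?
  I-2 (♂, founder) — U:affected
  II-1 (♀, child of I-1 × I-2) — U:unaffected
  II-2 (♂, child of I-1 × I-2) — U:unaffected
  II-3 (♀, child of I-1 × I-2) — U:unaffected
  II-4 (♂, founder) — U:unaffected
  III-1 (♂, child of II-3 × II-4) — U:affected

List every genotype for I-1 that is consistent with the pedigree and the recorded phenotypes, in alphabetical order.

I-1 ∈ {X^UX^U, X^UX^u}

U/I-1 ? ·: X^UX^U|X^UX^u
U/I-2 aff ·: X^uY
U/II-1 un I-1×I-2: X^UX^u
U/II-2 un I-1×I-2: X^UY
U/II-3 un I-1×I-2: X^UX^u
U/II-4 un ·: X^UY
U/III-1 aff II-3×II-4: X^uY
⇒ U over [I-1,I-2,II-1,II-2,II-3,II-4,III-1]: 2 consistent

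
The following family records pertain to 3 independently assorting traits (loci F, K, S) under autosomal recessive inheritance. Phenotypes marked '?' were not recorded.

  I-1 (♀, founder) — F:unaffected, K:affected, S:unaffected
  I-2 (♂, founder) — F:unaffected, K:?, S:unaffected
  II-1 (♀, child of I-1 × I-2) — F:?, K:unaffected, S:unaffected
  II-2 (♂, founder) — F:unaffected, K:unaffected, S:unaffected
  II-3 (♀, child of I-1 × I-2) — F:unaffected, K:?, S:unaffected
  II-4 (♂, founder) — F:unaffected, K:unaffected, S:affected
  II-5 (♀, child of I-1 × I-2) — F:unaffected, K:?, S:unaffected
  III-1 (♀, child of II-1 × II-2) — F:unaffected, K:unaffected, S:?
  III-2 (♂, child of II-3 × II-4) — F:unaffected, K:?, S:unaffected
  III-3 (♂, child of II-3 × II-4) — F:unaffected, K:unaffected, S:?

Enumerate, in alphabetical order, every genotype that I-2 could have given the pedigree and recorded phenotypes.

I-2 ∈ {FF KK SS, FF KK Ss, FF Kk SS, FF Kk Ss, Ff KK SS, Ff KK Ss, Ff Kk SS, Ff Kk Ss}

F/I-1 un ·: FF|Ff
F/I-2 un ·: FF|Ff
F/II-1 ? I-1×I-2: FF|Ff|ff
F/II-2 un ·: FF|Ff
F/II-3 un I-1×I-2: FF|Ff
F/II-4 un ·: FF|Ff
F/II-5 un I-1×I-2: FF|Ff
F/III-1 un II-1×II-2: FF|Ff
F/III-2 un II-3×II-4: FF|Ff
F/III-3 un II-3×II-4: FF|Ff
⇒ F over [I-1,I-2,II-1,II-2,II-3,II-4,II-5,III-1,III-2,III-3]: 613 consistent
K/I-1 aff ·: kk
K/I-2 ? ·: KK|Kk
K/II-1 un I-1×I-2: Kk
K/II-2 un ·: KK|Kk
K/II-3 ? I-1×I-2: Kk|kk
K/II-4 un ·: KK|Kk
K/II-5 ? I-1×I-2: Kk|kk
K/III-1 un II-1×II-2: KK|Kk
K/III-2 ? II-3×II-4: KK|Kk|kk
K/III-3 un II-3×II-4: KK|Kk
⇒ K over [I-1,I-2,II-1,II-2,II-3,II-4,II-5,III-1,III-2,III-3]: 144 consistent
S/I-1 un ·: SS|Ss
S/I-2 un ·: SS|Ss
S/II-1 un I-1×I-2: SS|Ss
S/II-2 un ·: SS|Ss
S/II-3 un I-1×I-2: SS|Ss
S/II-4 aff ·: ss
S/II-5 un I-1×I-2: SS|Ss
S/III-1 ? II-1×II-2: SS|Ss|ss
S/III-2 un II-3×II-4: Ss
S/III-3 ? II-3×II-4: Ss|ss
⇒ S over [I-1,I-2,II-1,II-2,II-3,II-4,II-5,III-1,III-2,III-3]: 147 consistent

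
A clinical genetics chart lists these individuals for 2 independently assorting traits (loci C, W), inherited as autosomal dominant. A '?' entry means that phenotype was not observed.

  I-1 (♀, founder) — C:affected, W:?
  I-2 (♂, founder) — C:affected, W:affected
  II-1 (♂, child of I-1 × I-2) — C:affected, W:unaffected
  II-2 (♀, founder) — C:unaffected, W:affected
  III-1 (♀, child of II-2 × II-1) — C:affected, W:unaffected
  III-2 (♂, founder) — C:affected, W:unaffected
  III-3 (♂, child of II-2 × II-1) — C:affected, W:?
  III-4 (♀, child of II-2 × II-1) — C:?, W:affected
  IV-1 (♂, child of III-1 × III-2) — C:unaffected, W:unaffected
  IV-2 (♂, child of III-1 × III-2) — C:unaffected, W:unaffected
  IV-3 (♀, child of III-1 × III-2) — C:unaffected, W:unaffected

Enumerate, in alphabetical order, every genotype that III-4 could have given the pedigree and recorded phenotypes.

III-4 ∈ {Cc Ww, cc Ww}

C/I-1 aff ·: Cc|CC
C/I-2 aff ·: Cc|CC
C/II-1 aff I-1×I-2: Cc|CC
C/II-2 un ·: cc
C/III-1 aff II-2×II-1: Cc
C/III-2 aff ·: Cc
C/III-3 aff II-2×II-1: Cc
C/III-4 ? II-2×II-1: cc|Cc
C/IV-1 un III-1×III-2: cc
C/IV-2 un III-1×III-2: cc
C/IV-3 un III-1×III-2: cc
⇒ C over [I-1,I-2,II-1,II-2,III-1,III-2,III-3,III-4,IV-1,IV-2,IV-3]: 10 consistent
W/I-1 ? ·: ww|Ww
W/I-2 aff ·: Ww
W/II-1 un I-1×I-2: ww
W/II-2 aff ·: Ww
W/III-1 un II-2×II-1: ww
W/III-2 un ·: ww
W/III-3 ? II-2×II-1: ww|Ww
W/III-4 aff II-2×II-1: Ww
W/IV-1 un III-1×III-2: ww
W/IV-2 un III-1×III-2: ww
W/IV-3 un III-1×III-2: ww
⇒ W over [I-1,I-2,II-1,II-2,III-1,III-2,III-3,III-4,IV-1,IV-2,IV-3]: 4 consistent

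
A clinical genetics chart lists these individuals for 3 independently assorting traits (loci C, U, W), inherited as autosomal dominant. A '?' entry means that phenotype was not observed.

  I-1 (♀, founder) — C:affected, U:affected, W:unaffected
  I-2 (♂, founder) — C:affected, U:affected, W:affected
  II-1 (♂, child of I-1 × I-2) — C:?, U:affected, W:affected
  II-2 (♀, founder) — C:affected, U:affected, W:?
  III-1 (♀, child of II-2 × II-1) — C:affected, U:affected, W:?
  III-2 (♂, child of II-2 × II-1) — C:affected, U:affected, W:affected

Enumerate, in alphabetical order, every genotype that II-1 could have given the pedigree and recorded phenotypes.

C/I-1 aff ·: Cc|CC
C/I-2 aff ·: Cc|CC
C/II-1 ? I-1×I-2: cc|Cc|CC
C/II-2 aff ·: Cc|CC
C/III-1 aff II-2×II-1: Cc|CC
C/III-2 aff II-2×II-1: Cc|CC
⇒ C over [I-1,I-2,II-1,II-2,III-1,III-2]: 46 consistent
U/I-1 aff ·: Uu|UU
U/I-2 aff ·: Uu|UU
U/II-1 aff I-1×I-2: Uu|UU
U/II-2 aff ·: Uu|UU
U/III-1 aff II-2×II-1: Uu|UU
U/III-2 aff II-2×II-1: Uu|UU
⇒ U over [I-1,I-2,II-1,II-2,III-1,III-2]: 44 consistent
W/I-1 un ·: ww
W/I-2 aff ·: Ww|WW
W/II-1 aff I-1×I-2: Ww
W/II-2 ? ·: ww|Ww|WW
W/III-1 ? II-2×II-1: ww|Ww|WW
W/III-2 aff II-2×II-1: Ww|WW
⇒ W over [I-1,I-2,II-1,II-2,III-1,III-2]: 24 consistent

II-1 ∈ {CC UU Ww, CC Uu Ww, Cc UU Ww, Cc Uu Ww, cc UU Ww, cc Uu Ww}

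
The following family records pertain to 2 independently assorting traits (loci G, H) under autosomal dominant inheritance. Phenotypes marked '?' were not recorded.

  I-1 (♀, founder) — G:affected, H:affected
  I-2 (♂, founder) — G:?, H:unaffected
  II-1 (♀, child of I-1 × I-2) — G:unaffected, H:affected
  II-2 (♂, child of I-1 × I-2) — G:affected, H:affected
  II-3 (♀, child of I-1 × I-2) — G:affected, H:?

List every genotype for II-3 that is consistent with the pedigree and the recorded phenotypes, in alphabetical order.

II-3 ∈ {GG Hh, GG hh, Gg Hh, Gg hh}

G/I-1 aff ·: Gg
G/I-2 ? ·: gg|Gg
G/II-1 un I-1×I-2: gg
G/II-2 aff I-1×I-2: Gg|GG
G/II-3 aff I-1×I-2: Gg|GG
⇒ G over [I-1,I-2,II-1,II-2,II-3]: 5 consistent
H/I-1 aff ·: Hh|HH
H/I-2 un ·: hh
H/II-1 aff I-1×I-2: Hh
H/II-2 aff I-1×I-2: Hh
H/II-3 ? I-1×I-2: hh|Hh
⇒ H over [I-1,I-2,II-1,II-2,II-3]: 3 consistent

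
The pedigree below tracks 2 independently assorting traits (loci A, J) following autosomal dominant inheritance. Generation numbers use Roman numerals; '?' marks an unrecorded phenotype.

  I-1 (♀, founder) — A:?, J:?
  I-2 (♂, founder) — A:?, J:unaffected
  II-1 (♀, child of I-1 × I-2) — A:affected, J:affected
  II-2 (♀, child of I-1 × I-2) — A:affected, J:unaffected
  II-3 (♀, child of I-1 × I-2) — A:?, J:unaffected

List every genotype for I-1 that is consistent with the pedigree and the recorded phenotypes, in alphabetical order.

I-1 ∈ {AA Jj, Aa Jj, aa Jj}

A/I-1 ? ·: aa|Aa|AA
A/I-2 ? ·: aa|Aa|AA
A/II-1 aff I-1×I-2: Aa|AA
A/II-2 aff I-1×I-2: Aa|AA
A/II-3 ? I-1×I-2: aa|Aa|AA
⇒ A over [I-1,I-2,II-1,II-2,II-3]: 35 consistent
J/I-1 ? ·: Jj
J/I-2 un ·: jj
J/II-1 aff I-1×I-2: Jj
J/II-2 un I-1×I-2: jj
J/II-3 un I-1×I-2: jj
⇒ J over [I-1,I-2,II-1,II-2,II-3]: 1 consistent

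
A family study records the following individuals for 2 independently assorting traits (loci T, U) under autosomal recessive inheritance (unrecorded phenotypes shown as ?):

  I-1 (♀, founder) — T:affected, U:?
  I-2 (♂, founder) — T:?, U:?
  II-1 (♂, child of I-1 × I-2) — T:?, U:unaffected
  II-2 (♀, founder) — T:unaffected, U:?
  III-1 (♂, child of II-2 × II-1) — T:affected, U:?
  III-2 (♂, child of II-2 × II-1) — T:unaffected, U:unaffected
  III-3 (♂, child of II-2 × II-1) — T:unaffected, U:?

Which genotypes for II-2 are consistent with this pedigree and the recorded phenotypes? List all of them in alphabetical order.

II-2 ∈ {Tt UU, Tt Uu, Tt uu}

T/I-1 aff ·: tt
T/I-2 ? ·: TT|Tt|tt
T/II-1 ? I-1×I-2: Tt|tt
T/II-2 un ·: Tt
T/III-1 aff II-2×II-1: tt
T/III-2 un II-2×II-1: TT|Tt
T/III-3 un II-2×II-1: TT|Tt
⇒ T over [I-1,I-2,II-1,II-2,III-1,III-2,III-3]: 10 consistent
U/I-1 ? ·: UU|Uu|uu
U/I-2 ? ·: UU|Uu|uu
U/II-1 un I-1×I-2: UU|Uu
U/II-2 ? ·: UU|Uu|uu
U/III-1 ? II-2×II-1: UU|Uu|uu
U/III-2 un II-2×II-1: UU|Uu
U/III-3 ? II-2×II-1: UU|Uu|uu
⇒ U over [I-1,I-2,II-1,II-2,III-1,III-2,III-3]: 250 consistent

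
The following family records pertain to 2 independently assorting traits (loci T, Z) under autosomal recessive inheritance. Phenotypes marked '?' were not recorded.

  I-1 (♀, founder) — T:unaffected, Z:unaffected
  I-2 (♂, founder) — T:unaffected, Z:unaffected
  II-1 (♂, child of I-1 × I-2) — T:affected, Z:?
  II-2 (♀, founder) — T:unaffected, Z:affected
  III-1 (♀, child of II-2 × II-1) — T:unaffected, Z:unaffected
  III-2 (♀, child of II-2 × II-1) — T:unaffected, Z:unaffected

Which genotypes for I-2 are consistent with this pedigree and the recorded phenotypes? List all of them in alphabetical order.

T/I-1 un ·: Tt
T/I-2 un ·: Tt
T/II-1 aff I-1×I-2: tt
T/II-2 un ·: TT|Tt
T/III-1 un II-2×II-1: Tt
T/III-2 un II-2×II-1: Tt
⇒ T over [I-1,I-2,II-1,II-2,III-1,III-2]: 2 consistent
Z/I-1 un ·: ZZ|Zz
Z/I-2 un ·: ZZ|Zz
Z/II-1 ? I-1×I-2: ZZ|Zz
Z/II-2 aff ·: zz
Z/III-1 un II-2×II-1: Zz
Z/III-2 un II-2×II-1: Zz
⇒ Z over [I-1,I-2,II-1,II-2,III-1,III-2]: 7 consistent

I-2 ∈ {Tt ZZ, Tt Zz}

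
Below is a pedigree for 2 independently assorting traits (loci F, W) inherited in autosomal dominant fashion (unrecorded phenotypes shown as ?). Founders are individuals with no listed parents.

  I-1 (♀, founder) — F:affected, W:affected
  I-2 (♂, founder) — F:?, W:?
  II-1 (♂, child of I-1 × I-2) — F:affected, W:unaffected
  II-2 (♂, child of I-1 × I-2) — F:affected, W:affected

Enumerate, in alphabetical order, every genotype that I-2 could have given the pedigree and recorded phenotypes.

I-2 ∈ {FF Ww, FF ww, Ff Ww, Ff ww, ff Ww, ff ww}

F/I-1 aff ·: Ff|FF
F/I-2 ? ·: ff|Ff|FF
F/II-1 aff I-1×I-2: Ff|FF
F/II-2 aff I-1×I-2: Ff|FF
⇒ F over [I-1,I-2,II-1,II-2]: 15 consistent
W/I-1 aff ·: Ww
W/I-2 ? ·: ww|Ww
W/II-1 un I-1×I-2: ww
W/II-2 aff I-1×I-2: Ww|WW
⇒ W over [I-1,I-2,II-1,II-2]: 3 consistent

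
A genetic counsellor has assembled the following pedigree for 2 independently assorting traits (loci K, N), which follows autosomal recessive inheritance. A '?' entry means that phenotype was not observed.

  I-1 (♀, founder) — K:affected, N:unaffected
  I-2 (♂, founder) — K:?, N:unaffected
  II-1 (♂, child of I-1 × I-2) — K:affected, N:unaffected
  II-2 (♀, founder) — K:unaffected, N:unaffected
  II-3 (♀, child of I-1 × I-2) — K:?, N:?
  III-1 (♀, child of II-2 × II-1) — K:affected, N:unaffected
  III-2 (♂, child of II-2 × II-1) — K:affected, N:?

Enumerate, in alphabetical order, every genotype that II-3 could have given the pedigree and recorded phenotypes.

II-3 ∈ {Kk NN, Kk Nn, Kk nn, kk NN, kk Nn, kk nn}

K/I-1 aff ·: kk
K/I-2 ? ·: Kk|kk
K/II-1 aff I-1×I-2: kk
K/II-2 un ·: Kk
K/II-3 ? I-1×I-2: Kk|kk
K/III-1 aff II-2×II-1: kk
K/III-2 aff II-2×II-1: kk
⇒ K over [I-1,I-2,II-1,II-2,II-3,III-1,III-2]: 3 consistent
N/I-1 un ·: NN|Nn
N/I-2 un ·: NN|Nn
N/II-1 un I-1×I-2: NN|Nn
N/II-2 un ·: NN|Nn
N/II-3 ? I-1×I-2: NN|Nn|nn
N/III-1 un II-2×II-1: NN|Nn
N/III-2 ? II-2×II-1: NN|Nn|nn
⇒ N over [I-1,I-2,II-1,II-2,II-3,III-1,III-2]: 110 consistent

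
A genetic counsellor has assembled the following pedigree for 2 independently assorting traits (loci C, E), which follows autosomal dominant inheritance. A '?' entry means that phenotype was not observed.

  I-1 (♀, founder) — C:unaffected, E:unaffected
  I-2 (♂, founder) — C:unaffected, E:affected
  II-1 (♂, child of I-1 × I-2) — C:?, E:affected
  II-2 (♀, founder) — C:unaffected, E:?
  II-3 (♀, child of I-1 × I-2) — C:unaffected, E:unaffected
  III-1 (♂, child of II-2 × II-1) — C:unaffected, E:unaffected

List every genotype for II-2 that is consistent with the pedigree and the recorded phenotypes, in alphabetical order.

C/I-1 un ·: cc
C/I-2 un ·: cc
C/II-1 ? I-1×I-2: cc
C/II-2 un ·: cc
C/II-3 un I-1×I-2: cc
C/III-1 un II-2×II-1: cc
⇒ C over [I-1,I-2,II-1,II-2,II-3,III-1]: 1 consistent
E/I-1 un ·: ee
E/I-2 aff ·: Ee
E/II-1 aff I-1×I-2: Ee
E/II-2 ? ·: ee|Ee
E/II-3 un I-1×I-2: ee
E/III-1 un II-2×II-1: ee
⇒ E over [I-1,I-2,II-1,II-2,II-3,III-1]: 2 consistent

II-2 ∈ {cc Ee, cc ee}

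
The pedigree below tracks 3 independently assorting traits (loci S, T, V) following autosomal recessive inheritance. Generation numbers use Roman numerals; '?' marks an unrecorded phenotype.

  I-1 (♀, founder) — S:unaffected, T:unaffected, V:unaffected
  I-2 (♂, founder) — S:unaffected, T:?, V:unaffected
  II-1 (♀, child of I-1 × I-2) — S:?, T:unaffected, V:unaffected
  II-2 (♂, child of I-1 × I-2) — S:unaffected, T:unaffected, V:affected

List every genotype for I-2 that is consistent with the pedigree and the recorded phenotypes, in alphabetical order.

I-2 ∈ {SS TT Vv, SS Tt Vv, SS tt Vv, Ss TT Vv, Ss Tt Vv, Ss tt Vv}

S/I-1 un ·: SS|Ss
S/I-2 un ·: SS|Ss
S/II-1 ? I-1×I-2: SS|Ss|ss
S/II-2 un I-1×I-2: SS|Ss
⇒ S over [I-1,I-2,II-1,II-2]: 15 consistent
T/I-1 un ·: TT|Tt
T/I-2 ? ·: TT|Tt|tt
T/II-1 un I-1×I-2: TT|Tt
T/II-2 un I-1×I-2: TT|Tt
⇒ T over [I-1,I-2,II-1,II-2]: 15 consistent
V/I-1 un ·: Vv
V/I-2 un ·: Vv
V/II-1 un I-1×I-2: VV|Vv
V/II-2 aff I-1×I-2: vv
⇒ V over [I-1,I-2,II-1,II-2]: 2 consistent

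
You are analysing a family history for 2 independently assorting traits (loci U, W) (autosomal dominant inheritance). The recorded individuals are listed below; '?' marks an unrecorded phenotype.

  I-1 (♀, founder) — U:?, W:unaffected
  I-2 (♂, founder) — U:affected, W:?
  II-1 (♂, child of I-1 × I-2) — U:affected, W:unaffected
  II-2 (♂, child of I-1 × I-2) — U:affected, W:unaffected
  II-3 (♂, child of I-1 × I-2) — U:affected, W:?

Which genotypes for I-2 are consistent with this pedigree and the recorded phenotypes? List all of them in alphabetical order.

I-2 ∈ {UU Ww, UU ww, Uu Ww, Uu ww}

U/I-1 ? ·: uu|Uu|UU
U/I-2 aff ·: Uu|UU
U/II-1 aff I-1×I-2: Uu|UU
U/II-2 aff I-1×I-2: Uu|UU
U/II-3 aff I-1×I-2: Uu|UU
⇒ U over [I-1,I-2,II-1,II-2,II-3]: 27 consistent
W/I-1 un ·: ww
W/I-2 ? ·: ww|Ww
W/II-1 un I-1×I-2: ww
W/II-2 un I-1×I-2: ww
W/II-3 ? I-1×I-2: ww|Ww
⇒ W over [I-1,I-2,II-1,II-2,II-3]: 3 consistent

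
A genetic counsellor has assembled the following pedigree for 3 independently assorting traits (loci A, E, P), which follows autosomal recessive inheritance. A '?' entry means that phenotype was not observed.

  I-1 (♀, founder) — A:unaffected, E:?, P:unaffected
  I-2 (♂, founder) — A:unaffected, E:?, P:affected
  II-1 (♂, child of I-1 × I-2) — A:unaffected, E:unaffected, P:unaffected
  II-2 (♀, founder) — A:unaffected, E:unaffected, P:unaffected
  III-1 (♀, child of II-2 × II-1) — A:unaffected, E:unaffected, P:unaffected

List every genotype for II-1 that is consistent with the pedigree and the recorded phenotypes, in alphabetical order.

II-1 ∈ {AA EE Pp, AA Ee Pp, Aa EE Pp, Aa Ee Pp}

A/I-1 un ·: AA|Aa
A/I-2 un ·: AA|Aa
A/II-1 un I-1×I-2: AA|Aa
A/II-2 un ·: AA|Aa
A/III-1 un II-2×II-1: AA|Aa
⇒ A over [I-1,I-2,II-1,II-2,III-1]: 24 consistent
E/I-1 ? ·: EE|Ee|ee
E/I-2 ? ·: EE|Ee|ee
E/II-1 un I-1×I-2: EE|Ee
E/II-2 un ·: EE|Ee
E/III-1 un II-2×II-1: EE|Ee
⇒ E over [I-1,I-2,II-1,II-2,III-1]: 40 consistent
P/I-1 un ·: PP|Pp
P/I-2 aff ·: pp
P/II-1 un I-1×I-2: Pp
P/II-2 un ·: PP|Pp
P/III-1 un II-2×II-1: PP|Pp
⇒ P over [I-1,I-2,II-1,II-2,III-1]: 8 consistent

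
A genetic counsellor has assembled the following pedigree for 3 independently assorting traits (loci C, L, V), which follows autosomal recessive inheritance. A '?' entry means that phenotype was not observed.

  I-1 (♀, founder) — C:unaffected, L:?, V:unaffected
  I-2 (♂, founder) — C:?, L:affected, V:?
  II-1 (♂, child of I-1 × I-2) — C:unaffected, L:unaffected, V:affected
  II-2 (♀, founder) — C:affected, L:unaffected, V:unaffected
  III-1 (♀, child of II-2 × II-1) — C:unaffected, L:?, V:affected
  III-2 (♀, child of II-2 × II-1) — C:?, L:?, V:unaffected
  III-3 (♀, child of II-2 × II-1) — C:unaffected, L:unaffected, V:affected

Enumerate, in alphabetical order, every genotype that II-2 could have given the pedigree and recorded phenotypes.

II-2 ∈ {cc LL Vv, cc Ll Vv}

C/I-1 un ·: CC|Cc
C/I-2 ? ·: CC|Cc|cc
C/II-1 un I-1×I-2: CC|Cc
C/II-2 aff ·: cc
C/III-1 un II-2×II-1: Cc
C/III-2 ? II-2×II-1: Cc|cc
C/III-3 un II-2×II-1: Cc
⇒ C over [I-1,I-2,II-1,II-2,III-1,III-2,III-3]: 14 consistent
L/I-1 ? ·: LL|Ll
L/I-2 aff ·: ll
L/II-1 un I-1×I-2: Ll
L/II-2 un ·: LL|Ll
L/III-1 ? II-2×II-1: LL|Ll|ll
L/III-2 ? II-2×II-1: LL|Ll|ll
L/III-3 un II-2×II-1: LL|Ll
⇒ L over [I-1,I-2,II-1,II-2,III-1,III-2,III-3]: 52 consistent
V/I-1 un ·: Vv
V/I-2 ? ·: Vv|vv
V/II-1 aff I-1×I-2: vv
V/II-2 un ·: Vv
V/III-1 aff II-2×II-1: vv
V/III-2 un II-2×II-1: Vv
V/III-3 aff II-2×II-1: vv
⇒ V over [I-1,I-2,II-1,II-2,III-1,III-2,III-3]: 2 consistent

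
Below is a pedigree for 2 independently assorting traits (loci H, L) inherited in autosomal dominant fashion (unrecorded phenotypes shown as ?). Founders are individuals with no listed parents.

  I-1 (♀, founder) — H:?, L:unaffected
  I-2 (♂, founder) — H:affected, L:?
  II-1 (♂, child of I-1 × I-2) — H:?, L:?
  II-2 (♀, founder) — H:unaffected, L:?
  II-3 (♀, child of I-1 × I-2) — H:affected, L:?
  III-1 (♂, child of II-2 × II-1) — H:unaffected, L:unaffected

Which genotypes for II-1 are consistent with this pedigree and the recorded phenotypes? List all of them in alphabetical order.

II-1 ∈ {Hh Ll, Hh ll, hh Ll, hh ll}

H/I-1 ? ·: hh|Hh|HH
H/I-2 aff ·: Hh|HH
H/II-1 ? I-1×I-2: hh|Hh
H/II-2 un ·: hh
H/II-3 aff I-1×I-2: Hh|HH
H/III-1 un II-2×II-1: hh
⇒ H over [I-1,I-2,II-1,II-2,II-3,III-1]: 11 consistent
L/I-1 un ·: ll
L/I-2 ? ·: ll|Ll|LL
L/II-1 ? I-1×I-2: ll|Ll
L/II-2 ? ·: ll|Ll
L/II-3 ? I-1×I-2: ll|Ll
L/III-1 un II-2×II-1: ll
⇒ L over [I-1,I-2,II-1,II-2,II-3,III-1]: 12 consistent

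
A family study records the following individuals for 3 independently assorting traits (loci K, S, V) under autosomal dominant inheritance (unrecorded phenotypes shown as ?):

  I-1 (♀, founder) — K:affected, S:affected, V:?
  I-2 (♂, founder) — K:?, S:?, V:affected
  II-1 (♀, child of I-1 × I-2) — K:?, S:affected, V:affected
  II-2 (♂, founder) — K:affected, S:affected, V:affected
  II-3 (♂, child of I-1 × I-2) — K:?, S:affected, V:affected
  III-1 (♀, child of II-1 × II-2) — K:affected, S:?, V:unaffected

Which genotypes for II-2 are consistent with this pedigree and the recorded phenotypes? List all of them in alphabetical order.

K/I-1 aff ·: Kk|KK
K/I-2 ? ·: kk|Kk|KK
K/II-1 ? I-1×I-2: kk|Kk|KK
K/II-2 aff ·: Kk|KK
K/II-3 ? I-1×I-2: kk|Kk|KK
K/III-1 aff II-1×II-2: Kk|KK
⇒ K over [I-1,I-2,II-1,II-2,II-3,III-1]: 74 consistent
S/I-1 aff ·: Ss|SS
S/I-2 ? ·: ss|Ss|SS
S/II-1 aff I-1×I-2: Ss|SS
S/II-2 aff ·: Ss|SS
S/II-3 aff I-1×I-2: Ss|SS
S/III-1 ? II-1×II-2: ss|Ss|SS
⇒ S over [I-1,I-2,II-1,II-2,II-3,III-1]: 61 consistent
V/I-1 ? ·: vv|Vv|VV
V/I-2 aff ·: Vv|VV
V/II-1 aff I-1×I-2: Vv
V/II-2 aff ·: Vv
V/II-3 aff I-1×I-2: Vv|VV
V/III-1 un II-1×II-2: vv
⇒ V over [I-1,I-2,II-1,II-2,II-3,III-1]: 8 consistent

II-2 ∈ {KK SS Vv, KK Ss Vv, Kk SS Vv, Kk Ss Vv}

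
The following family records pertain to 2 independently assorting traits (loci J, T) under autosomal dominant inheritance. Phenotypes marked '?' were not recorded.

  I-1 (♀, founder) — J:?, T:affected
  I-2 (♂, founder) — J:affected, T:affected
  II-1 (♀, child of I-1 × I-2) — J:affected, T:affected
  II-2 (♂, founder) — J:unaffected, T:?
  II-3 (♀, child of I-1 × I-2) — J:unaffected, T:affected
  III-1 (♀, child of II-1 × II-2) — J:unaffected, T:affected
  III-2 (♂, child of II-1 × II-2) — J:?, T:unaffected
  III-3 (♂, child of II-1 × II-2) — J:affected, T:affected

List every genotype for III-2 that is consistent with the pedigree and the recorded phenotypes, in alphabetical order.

J/I-1 ? ·: jj|Jj
J/I-2 aff ·: Jj
J/II-1 aff I-1×I-2: Jj
J/II-2 un ·: jj
J/II-3 un I-1×I-2: jj
J/III-1 un II-1×II-2: jj
J/III-2 ? II-1×II-2: jj|Jj
J/III-3 aff II-1×II-2: Jj
⇒ J over [I-1,I-2,II-1,II-2,II-3,III-1,III-2,III-3]: 4 consistent
T/I-1 aff ·: Tt|TT
T/I-2 aff ·: Tt|TT
T/II-1 aff I-1×I-2: Tt
T/II-2 ? ·: tt|Tt
T/II-3 aff I-1×I-2: Tt|TT
T/III-1 aff II-1×II-2: Tt|TT
T/III-2 un II-1×II-2: tt
T/III-3 aff II-1×II-2: Tt|TT
⇒ T over [I-1,I-2,II-1,II-2,II-3,III-1,III-2,III-3]: 30 consistent

III-2 ∈ {Jj tt, jj tt}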